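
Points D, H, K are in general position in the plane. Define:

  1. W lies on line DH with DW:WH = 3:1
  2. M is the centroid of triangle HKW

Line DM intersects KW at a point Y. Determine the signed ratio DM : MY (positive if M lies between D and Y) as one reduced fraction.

DM:MY = -10

Set D = (0, 0), H = (1, 0), K = (0, 1); any affine frame gives the same invariant.
1. W lies on line DH with DW:WH = 3:1 ⇒ W = (3/4, 0)
2. M is the centroid of triangle HKW ⇒ M = (7/12, 1/3)
line DM meets KW at Y = (21/40, 3/10)
M = D + t·(Y−D) with t = 10/9, so DM:MY = 10/9:-1/9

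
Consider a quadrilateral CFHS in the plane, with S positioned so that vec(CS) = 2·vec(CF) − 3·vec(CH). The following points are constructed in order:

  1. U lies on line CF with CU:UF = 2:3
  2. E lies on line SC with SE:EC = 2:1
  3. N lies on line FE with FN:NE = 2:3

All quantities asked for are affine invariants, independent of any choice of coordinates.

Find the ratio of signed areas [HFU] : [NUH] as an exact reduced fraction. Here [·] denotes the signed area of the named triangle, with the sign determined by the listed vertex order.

Assign C = (0, 0), F = (1, 0), H = (0, 1), S = (2, -3) — the answer is frame-independent, so this choice is without loss of generality.
1. U lies on line CF with CU:UF = 2:3 ⇒ U = (2/5, 0)
2. E lies on line SC with SE:EC = 2:1 ⇒ E = (2/3, -1)
3. N lies on line FE with FN:NE = 2:3 ⇒ N = (13/15, -2/5)
2·[HFU] = -3/5, 2·[NUH] = -23/75
[HFU]:[NUH] = -3/5:-23/75 = 45/23

[HFU]:[NUH] = 45/23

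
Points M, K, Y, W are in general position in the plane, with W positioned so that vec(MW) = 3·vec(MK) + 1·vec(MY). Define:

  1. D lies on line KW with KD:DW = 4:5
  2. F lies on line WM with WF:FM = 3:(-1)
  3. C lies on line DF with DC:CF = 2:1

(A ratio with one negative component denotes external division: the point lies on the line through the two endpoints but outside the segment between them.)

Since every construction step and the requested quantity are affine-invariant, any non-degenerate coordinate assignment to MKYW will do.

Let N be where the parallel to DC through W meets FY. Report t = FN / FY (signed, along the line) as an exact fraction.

Choose coordinates M = (0, 0), K = (1, 0), Y = (0, 1), W = (3, 1).
1. D lies on line KW with KD:DW = 4:5 ⇒ D = (17/9, 4/9)
2. F lies on line WM with WF:FM = 3:(-1) ⇒ F = (-3/2, -1/2)
3. C lies on line DF with DC:CF = 2:1 ⇒ C = (-10/27, -5/27)
through W parallel to DC: direction (-61/27, -17/27); meets FY at N = (-51/44, -7/44)
N = F + t·(Y−F) with t = 5/22

t = 5/22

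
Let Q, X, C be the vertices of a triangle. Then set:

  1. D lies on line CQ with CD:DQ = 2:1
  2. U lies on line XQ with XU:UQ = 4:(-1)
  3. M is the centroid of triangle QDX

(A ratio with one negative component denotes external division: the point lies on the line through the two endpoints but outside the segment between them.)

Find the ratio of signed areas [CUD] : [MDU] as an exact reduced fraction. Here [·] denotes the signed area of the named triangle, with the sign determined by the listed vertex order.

[CUD]:[MDU] = 6/5

Work in coordinates with Q = (0, 0), X = (1, 0), C = (0, 1).
1. D lies on line CQ with CD:DQ = 2:1 ⇒ D = (0, 1/3)
2. U lies on line XQ with XU:UQ = 4:(-1) ⇒ U = (-1/3, 0)
3. M is the centroid of triangle QDX ⇒ M = (1/3, 1/9)
2·[CUD] = 2/9, 2·[MDU] = 5/27
[CUD]:[MDU] = 2/9:5/27 = 6/5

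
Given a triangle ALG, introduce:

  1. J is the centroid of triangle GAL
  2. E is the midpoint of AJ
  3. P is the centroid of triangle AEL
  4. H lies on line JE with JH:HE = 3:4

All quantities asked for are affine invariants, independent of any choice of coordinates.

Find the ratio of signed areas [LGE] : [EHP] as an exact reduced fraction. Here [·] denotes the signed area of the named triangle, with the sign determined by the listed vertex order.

Assign A = (0, 0), L = (1, 0), G = (0, 1) — the answer is frame-independent, so this choice is without loss of generality.
1. J is the centroid of triangle GAL ⇒ J = (1/3, 1/3)
2. E is the midpoint of AJ ⇒ E = (1/6, 1/6)
3. P is the centroid of triangle AEL ⇒ P = (7/18, 1/18)
4. H lies on line JE with JH:HE = 3:4 ⇒ H = (11/42, 11/42)
2·[LGE] = 2/3, 2·[EHP] = -2/63
[LGE]:[EHP] = 2/3:-2/63 = -21

[LGE]:[EHP] = -21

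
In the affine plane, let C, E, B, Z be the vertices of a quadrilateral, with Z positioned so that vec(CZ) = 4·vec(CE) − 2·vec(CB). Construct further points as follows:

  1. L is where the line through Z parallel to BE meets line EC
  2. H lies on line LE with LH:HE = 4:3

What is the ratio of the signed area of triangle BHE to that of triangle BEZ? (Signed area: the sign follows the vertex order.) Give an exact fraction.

Set C = (0, 0), E = (1, 0), B = (0, 1), Z = (4, -2); any affine frame gives the same invariant.
1. L is where the line through Z parallel to BE meets line EC ⇒ L = (2, 0)
2. H lies on line LE with LH:HE = 4:3 ⇒ H = (10/7, 0)
2·[BHE] = -3/7, 2·[BEZ] = 1
[BHE]:[BEZ] = -3/7:1 = -3/7

[BHE]:[BEZ] = -3/7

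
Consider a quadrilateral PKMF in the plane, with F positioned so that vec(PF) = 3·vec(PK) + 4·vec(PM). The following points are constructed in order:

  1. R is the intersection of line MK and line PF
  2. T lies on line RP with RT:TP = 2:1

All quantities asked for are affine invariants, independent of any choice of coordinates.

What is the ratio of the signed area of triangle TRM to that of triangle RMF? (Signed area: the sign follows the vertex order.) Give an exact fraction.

Work in coordinates with P = (0, 0), K = (1, 0), M = (0, 1), F = (3, 4).
1. R is the intersection of line MK and line PF ⇒ R = (3/7, 4/7)
2. T lies on line RP with RT:TP = 2:1 ⇒ T = (1/7, 4/21)
2·[TRM] = 2/7, 2·[RMF] = -18/7
[TRM]:[RMF] = 2/7:-18/7 = -1/9

[TRM]:[RMF] = -1/9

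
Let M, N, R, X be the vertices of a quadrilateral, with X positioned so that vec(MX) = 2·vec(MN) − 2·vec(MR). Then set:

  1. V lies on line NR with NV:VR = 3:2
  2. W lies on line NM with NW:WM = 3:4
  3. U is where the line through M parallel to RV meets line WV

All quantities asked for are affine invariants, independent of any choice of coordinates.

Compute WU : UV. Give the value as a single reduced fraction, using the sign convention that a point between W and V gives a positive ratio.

Assign M = (0, 0), N = (1, 0), R = (0, 1), X = (2, -2) — the answer is frame-independent, so this choice is without loss of generality.
1. V lies on line NR with NV:VR = 3:2 ⇒ V = (2/5, 3/5)
2. W lies on line NM with NW:WM = 3:4 ⇒ W = (4/7, 0)
3. U is where the line through M parallel to RV meets line WV ⇒ U = (4/5, -4/5)
U = W + t·(V−W) with t = -4/3, so WU:UV = t:(1−t) = -4/3:7/3

WU:UV = -4/7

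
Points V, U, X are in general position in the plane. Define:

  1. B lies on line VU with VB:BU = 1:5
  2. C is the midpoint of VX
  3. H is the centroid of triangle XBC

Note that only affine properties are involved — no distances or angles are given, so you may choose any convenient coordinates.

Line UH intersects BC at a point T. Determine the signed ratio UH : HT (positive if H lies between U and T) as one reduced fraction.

UH:HT = 14

Choose coordinates V = (0, 0), U = (1, 0), X = (0, 1).
1. B lies on line VU with VB:BU = 1:5 ⇒ B = (1/6, 0)
2. C is the midpoint of VX ⇒ C = (0, 1/2)
3. H is the centroid of triangle XBC ⇒ H = (1/18, 1/2)
line UH meets BC at T = (-1/84, 15/28)
H = U + t·(T−U) with t = 14/15, so UH:HT = 14/15:1/15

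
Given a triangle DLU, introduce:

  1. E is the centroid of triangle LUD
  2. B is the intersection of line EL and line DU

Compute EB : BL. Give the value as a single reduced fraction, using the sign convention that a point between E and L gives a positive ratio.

Choose coordinates D = (0, 0), L = (1, 0), U = (0, 1).
1. E is the centroid of triangle LUD ⇒ E = (1/3, 1/3)
2. B is the intersection of line EL and line DU ⇒ B = (0, 1/2)
B = E + t·(L−E) with t = -1/2, so EB:BL = t:(1−t) = -1/2:3/2

EB:BL = -1/3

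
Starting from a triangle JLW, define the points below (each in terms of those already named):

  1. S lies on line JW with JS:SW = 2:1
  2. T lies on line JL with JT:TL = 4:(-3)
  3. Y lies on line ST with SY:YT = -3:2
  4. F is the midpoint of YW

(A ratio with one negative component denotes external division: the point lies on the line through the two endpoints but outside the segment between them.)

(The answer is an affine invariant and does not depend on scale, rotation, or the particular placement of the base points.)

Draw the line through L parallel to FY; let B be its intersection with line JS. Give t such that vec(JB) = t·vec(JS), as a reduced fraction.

Set J = (0, 0), L = (1, 0), W = (0, 1); any affine frame gives the same invariant.
1. S lies on line JW with JS:SW = 2:1 ⇒ S = (0, 2/3)
2. T lies on line JL with JT:TL = 4:(-3) ⇒ T = (4, 0)
3. Y lies on line ST with SY:YT = -3:2 ⇒ Y = (12, -4/3)
4. F is the midpoint of YW ⇒ F = (6, -1/6)
through L parallel to FY: direction (6, -7/6); meets JS at B = (0, 7/36)
B = J + t·(S−J) with t = 7/24

t = 7/24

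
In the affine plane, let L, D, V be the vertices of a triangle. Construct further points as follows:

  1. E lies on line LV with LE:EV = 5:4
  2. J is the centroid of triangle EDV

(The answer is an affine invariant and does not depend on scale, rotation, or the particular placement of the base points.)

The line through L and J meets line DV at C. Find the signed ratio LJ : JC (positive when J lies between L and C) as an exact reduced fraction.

Assign L = (0, 0), D = (1, 0), V = (0, 1) — the answer is frame-independent, so this choice is without loss of generality.
1. E lies on line LV with LE:EV = 5:4 ⇒ E = (0, 5/9)
2. J is the centroid of triangle EDV ⇒ J = (1/3, 14/27)
line LJ meets DV at C = (9/23, 14/23)
J = L + t·(C−L) with t = 23/27, so LJ:JC = 23/27:4/27

LJ:JC = 23/4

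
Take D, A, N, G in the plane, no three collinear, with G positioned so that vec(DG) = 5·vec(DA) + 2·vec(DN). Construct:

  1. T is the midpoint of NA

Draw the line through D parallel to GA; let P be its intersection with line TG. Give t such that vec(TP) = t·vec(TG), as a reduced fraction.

Choose coordinates D = (0, 0), A = (1, 0), N = (0, 1), G = (5, 2).
1. T is the midpoint of NA ⇒ T = (1/2, 1/2)
through D parallel to GA: direction (-4, -2); meets TG at P = (2, 1)
P = T + t·(G−T) with t = 1/3

t = 1/3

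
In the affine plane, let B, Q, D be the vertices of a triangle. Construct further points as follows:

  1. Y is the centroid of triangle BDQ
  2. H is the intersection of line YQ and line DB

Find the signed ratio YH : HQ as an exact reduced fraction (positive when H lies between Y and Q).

Assign B = (0, 0), Q = (1, 0), D = (0, 1) — the answer is frame-independent, so this choice is without loss of generality.
1. Y is the centroid of triangle BDQ ⇒ Y = (1/3, 1/3)
2. H is the intersection of line YQ and line DB ⇒ H = (0, 1/2)
H = Y + t·(Q−Y) with t = -1/2, so YH:HQ = t:(1−t) = -1/2:3/2

YH:HQ = -1/3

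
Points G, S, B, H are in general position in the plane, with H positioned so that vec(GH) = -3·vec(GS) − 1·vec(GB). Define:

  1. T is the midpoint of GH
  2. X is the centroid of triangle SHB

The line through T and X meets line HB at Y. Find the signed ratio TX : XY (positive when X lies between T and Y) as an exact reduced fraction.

TX:XY = -1/10

Set G = (0, 0), S = (1, 0), B = (0, 1), H = (-3, -1); any affine frame gives the same invariant.
1. T is the midpoint of GH ⇒ T = (-3/2, -1/2)
2. X is the centroid of triangle SHB ⇒ X = (-2/3, 0)
line TX meets HB at Y = (-9, -5)
X = T + t·(Y−T) with t = -1/9, so TX:XY = -1/9:10/9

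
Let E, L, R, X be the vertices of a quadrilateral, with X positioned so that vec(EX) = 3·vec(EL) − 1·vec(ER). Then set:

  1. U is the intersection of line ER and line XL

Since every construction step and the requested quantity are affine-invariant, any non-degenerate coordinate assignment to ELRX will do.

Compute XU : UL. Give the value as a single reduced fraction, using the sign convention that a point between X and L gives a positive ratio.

Assign E = (0, 0), L = (1, 0), R = (0, 1), X = (3, -1) — the answer is frame-independent, so this choice is without loss of generality.
1. U is the intersection of line ER and line XL ⇒ U = (0, 1/2)
U = X + t·(L−X) with t = 3/2, so XU:UL = t:(1−t) = 3/2:-1/2

XU:UL = -3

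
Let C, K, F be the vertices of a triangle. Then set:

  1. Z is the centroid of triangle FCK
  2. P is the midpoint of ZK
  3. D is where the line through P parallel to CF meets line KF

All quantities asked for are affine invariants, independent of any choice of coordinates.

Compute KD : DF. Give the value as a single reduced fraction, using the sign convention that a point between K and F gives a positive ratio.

Choose coordinates C = (0, 0), K = (1, 0), F = (0, 1).
1. Z is the centroid of triangle FCK ⇒ Z = (1/3, 1/3)
2. P is the midpoint of ZK ⇒ P = (2/3, 1/6)
3. D is where the line through P parallel to CF meets line KF ⇒ D = (2/3, 1/3)
D = K + t·(F−K) with t = 1/3, so KD:DF = t:(1−t) = 1/3:2/3

KD:DF = 1/2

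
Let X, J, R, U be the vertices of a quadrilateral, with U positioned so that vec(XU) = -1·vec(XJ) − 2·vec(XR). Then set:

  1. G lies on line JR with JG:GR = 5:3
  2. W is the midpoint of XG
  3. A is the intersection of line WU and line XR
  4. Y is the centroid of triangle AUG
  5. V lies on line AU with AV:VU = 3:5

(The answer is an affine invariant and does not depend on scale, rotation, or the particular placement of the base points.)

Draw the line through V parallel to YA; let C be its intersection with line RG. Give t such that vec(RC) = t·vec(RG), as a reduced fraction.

Set X = (0, 0), J = (1, 0), R = (0, 1), U = (-1, -2); any affine frame gives the same invariant.
1. G lies on line JR with JG:GR = 5:3 ⇒ G = (3/8, 5/8)
2. W is the midpoint of XG ⇒ W = (3/16, 5/16)
3. A is the intersection of line WU and line XR ⇒ A = (0, -1/19)
4. Y is the centroid of triangle AUG ⇒ Y = (-5/24, -217/456)
5. V lies on line AU with AV:VU = 3:5 ⇒ V = (-3/8, -119/152)
through V parallel to YA: direction (5/24, 193/456); meets RG at C = (97/288, 191/288)
C = R + t·(G−R) with t = 97/108

t = 97/108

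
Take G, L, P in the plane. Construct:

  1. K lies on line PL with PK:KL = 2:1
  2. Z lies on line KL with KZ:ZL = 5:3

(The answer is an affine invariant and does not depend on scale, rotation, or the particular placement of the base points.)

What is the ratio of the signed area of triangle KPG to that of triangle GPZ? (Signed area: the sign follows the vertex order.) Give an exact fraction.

[KPG]:[GPZ] = -16/21

Work in coordinates with G = (0, 0), L = (1, 0), P = (0, 1).
1. K lies on line PL with PK:KL = 2:1 ⇒ K = (2/3, 1/3)
2. Z lies on line KL with KZ:ZL = 5:3 ⇒ Z = (7/8, 1/8)
2·[KPG] = 2/3, 2·[GPZ] = -7/8
[KPG]:[GPZ] = 2/3:-7/8 = -16/21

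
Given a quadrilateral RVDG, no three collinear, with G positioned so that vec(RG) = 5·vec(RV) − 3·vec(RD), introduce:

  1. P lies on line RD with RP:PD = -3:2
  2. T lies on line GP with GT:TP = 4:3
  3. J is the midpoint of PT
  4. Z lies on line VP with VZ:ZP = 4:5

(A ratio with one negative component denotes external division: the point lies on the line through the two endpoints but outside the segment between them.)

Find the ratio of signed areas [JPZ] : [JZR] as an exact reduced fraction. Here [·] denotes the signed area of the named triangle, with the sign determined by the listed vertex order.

[JPZ]:[JZR] = 9/4

Choose coordinates R = (0, 0), V = (1, 0), D = (0, 1), G = (5, -3).
1. P lies on line RD with RP:PD = -3:2 ⇒ P = (0, 3)
2. T lies on line GP with GT:TP = 4:3 ⇒ T = (15/7, 3/7)
3. J is the midpoint of PT ⇒ J = (15/14, 12/7)
4. Z lies on line VP with VZ:ZP = 4:5 ⇒ Z = (5/9, 4/3)
2·[JPZ] = 15/14, 2·[JZR] = 10/21
[JPZ]:[JZR] = 15/14:10/21 = 9/4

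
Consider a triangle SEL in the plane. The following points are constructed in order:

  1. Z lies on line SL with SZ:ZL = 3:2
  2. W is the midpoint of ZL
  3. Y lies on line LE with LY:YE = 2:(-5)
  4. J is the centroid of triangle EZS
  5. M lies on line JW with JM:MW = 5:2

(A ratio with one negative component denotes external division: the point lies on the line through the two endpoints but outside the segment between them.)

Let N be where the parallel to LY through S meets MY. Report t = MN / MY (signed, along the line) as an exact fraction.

Choose coordinates S = (0, 0), E = (1, 0), L = (0, 1).
1. Z lies on line SL with SZ:ZL = 3:2 ⇒ Z = (0, 3/5)
2. W is the midpoint of ZL ⇒ W = (0, 4/5)
3. Y lies on line LE with LY:YE = 2:(-5) ⇒ Y = (-2/3, 5/3)
4. J is the centroid of triangle EZS ⇒ J = (1/3, 1/5)
5. M lies on line JW with JM:MW = 5:2 ⇒ M = (2/21, 22/35)
through S parallel to LY: direction (-2/3, 2/3); meets MY at N = (182/87, -182/87)
N = M + t·(Y−M) with t = -76/29

t = -76/29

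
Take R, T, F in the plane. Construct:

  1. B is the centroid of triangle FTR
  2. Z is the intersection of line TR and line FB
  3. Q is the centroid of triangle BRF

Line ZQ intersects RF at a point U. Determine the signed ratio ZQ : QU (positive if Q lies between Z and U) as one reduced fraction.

Choose coordinates R = (0, 0), T = (1, 0), F = (0, 1).
1. B is the centroid of triangle FTR ⇒ B = (1/3, 1/3)
2. Z is the intersection of line TR and line FB ⇒ Z = (1/2, 0)
3. Q is the centroid of triangle BRF ⇒ Q = (1/9, 4/9)
line ZQ meets RF at U = (0, 4/7)
Q = Z + t·(U−Z) with t = 7/9, so ZQ:QU = 7/9:2/9

ZQ:QU = 7/2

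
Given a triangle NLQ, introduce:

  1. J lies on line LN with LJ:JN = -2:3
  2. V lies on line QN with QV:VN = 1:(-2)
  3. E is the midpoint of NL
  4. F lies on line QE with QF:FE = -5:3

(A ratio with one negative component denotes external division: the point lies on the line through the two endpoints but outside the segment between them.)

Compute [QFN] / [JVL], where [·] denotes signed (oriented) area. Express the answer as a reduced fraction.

[QFN]:[JVL] = -5/16

Work in coordinates with N = (0, 0), L = (1, 0), Q = (0, 1).
1. J lies on line LN with LJ:JN = -2:3 ⇒ J = (3, 0)
2. V lies on line QN with QV:VN = 1:(-2) ⇒ V = (0, 2)
3. E is the midpoint of NL ⇒ E = (1/2, 0)
4. F lies on line QE with QF:FE = -5:3 ⇒ F = (5/4, -3/2)
2·[QFN] = -5/4, 2·[JVL] = 4
[QFN]:[JVL] = -5/4:4 = -5/16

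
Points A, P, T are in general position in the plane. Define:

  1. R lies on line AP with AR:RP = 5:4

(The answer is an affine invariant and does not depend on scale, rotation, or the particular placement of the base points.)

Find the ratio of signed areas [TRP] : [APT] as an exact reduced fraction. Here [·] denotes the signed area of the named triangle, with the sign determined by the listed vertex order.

Assign A = (0, 0), P = (1, 0), T = (0, 1) — the answer is frame-independent, so this choice is without loss of generality.
1. R lies on line AP with AR:RP = 5:4 ⇒ R = (5/9, 0)
2·[TRP] = 4/9, 2·[APT] = 1
[TRP]:[APT] = 4/9:1 = 4/9

[TRP]:[APT] = 4/9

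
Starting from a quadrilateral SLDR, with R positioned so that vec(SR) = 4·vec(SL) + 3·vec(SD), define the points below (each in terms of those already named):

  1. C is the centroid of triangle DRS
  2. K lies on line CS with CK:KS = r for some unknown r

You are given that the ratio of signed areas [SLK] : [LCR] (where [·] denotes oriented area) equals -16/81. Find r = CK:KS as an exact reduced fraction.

Set S = (0, 0), L = (1, 0), D = (0, 1), R = (4, 3); any affine frame gives the same invariant.
1. C is the centroid of triangle DRS ⇒ C = (4/3, 4/3)
2. With CK:KS = r, write λ = r/(r+1) so K = C + λ·(S−C); K is affine-linear in λ
Every point depending on K is an affine combination of K and λ-independent points, so each such coordinate is linear in λ; the λ² term in each signed area is a multiple of (S−C)×(S−C) = 0, so 2·[SLK] and 2·[LCR] are each linear in λ. Evaluating at λ=0 and λ=1:
  2·[SLK] = -4/3·λ + 4/3,   2·[LCR] = -3
So [SLK]:[LCR] = (-4/3·λ + 4/3) / (-3). Setting this equal to -16/81:
  -4/3·λ + 4/3 = -16/81·(-3)  ⇒  λ = 5/9
Then r = λ/(1−λ) = (5/9)/(4/9) = 5/4. Check: with r = 5/4, K = (16/27, 16/27) and [SLK]:[LCR] = -16/81 as required.

r = 5/4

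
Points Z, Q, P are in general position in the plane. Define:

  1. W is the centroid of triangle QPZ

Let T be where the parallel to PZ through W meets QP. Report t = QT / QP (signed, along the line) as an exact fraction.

t = 2/3

Work in coordinates with Z = (0, 0), Q = (1, 0), P = (0, 1).
1. W is the centroid of triangle QPZ ⇒ W = (1/3, 1/3)
through W parallel to PZ: direction (0, -1); meets QP at T = (1/3, 2/3)
T = Q + t·(P−Q) with t = 2/3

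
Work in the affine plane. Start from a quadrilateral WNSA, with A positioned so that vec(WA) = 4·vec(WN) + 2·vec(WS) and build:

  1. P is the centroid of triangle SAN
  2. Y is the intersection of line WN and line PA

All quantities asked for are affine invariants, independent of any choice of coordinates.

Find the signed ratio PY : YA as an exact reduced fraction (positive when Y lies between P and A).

Work in coordinates with W = (0, 0), N = (1, 0), S = (0, 1), A = (4, 2).
1. P is the centroid of triangle SAN ⇒ P = (5/3, 1)
2. Y is the intersection of line WN and line PA ⇒ Y = (-2/3, 0)
Y = P + t·(A−P) with t = -1, so PY:YA = t:(1−t) = -1:2

PY:YA = -1/2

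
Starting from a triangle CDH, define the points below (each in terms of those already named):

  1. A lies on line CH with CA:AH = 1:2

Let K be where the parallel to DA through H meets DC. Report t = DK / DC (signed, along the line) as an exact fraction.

Set C = (0, 0), D = (1, 0), H = (0, 1); any affine frame gives the same invariant.
1. A lies on line CH with CA:AH = 1:2 ⇒ A = (0, 1/3)
through H parallel to DA: direction (-1, 1/3); meets DC at K = (3, 0)
K = D + t·(C−D) with t = -2

t = -2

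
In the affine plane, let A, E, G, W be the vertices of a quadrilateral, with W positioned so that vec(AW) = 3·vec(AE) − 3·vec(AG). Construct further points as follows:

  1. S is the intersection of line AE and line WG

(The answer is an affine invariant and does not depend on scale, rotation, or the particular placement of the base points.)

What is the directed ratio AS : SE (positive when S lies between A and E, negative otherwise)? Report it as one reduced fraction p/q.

Work in coordinates with A = (0, 0), E = (1, 0), G = (0, 1), W = (3, -3).
1. S is the intersection of line AE and line WG ⇒ S = (3/4, 0)
S = A + t·(E−A) with t = 3/4, so AS:SE = t:(1−t) = 3/4:1/4

AS:SE = 3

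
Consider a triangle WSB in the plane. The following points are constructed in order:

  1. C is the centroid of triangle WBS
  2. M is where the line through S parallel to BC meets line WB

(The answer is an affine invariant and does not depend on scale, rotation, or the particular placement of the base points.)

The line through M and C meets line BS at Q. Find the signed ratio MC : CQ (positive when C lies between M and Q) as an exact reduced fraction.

MC:CQ = -4

Work in coordinates with W = (0, 0), S = (1, 0), B = (0, 1).
1. C is the centroid of triangle WBS ⇒ C = (1/3, 1/3)
2. M is where the line through S parallel to BC meets line WB ⇒ M = (0, 2)
line MC meets BS at Q = (1/4, 3/4)
C = M + t·(Q−M) with t = 4/3, so MC:CQ = 4/3:-1/3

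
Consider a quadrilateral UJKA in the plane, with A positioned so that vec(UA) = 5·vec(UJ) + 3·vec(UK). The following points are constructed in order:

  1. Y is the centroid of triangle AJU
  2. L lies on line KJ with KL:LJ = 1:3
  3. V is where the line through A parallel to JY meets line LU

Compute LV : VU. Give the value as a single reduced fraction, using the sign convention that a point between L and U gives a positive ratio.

Set U = (0, 0), J = (1, 0), K = (0, 1), A = (5, 3); any affine frame gives the same invariant.
1. Y is the centroid of triangle AJU ⇒ Y = (2, 1)
2. L lies on line KJ with KL:LJ = 1:3 ⇒ L = (1/4, 3/4)
3. V is where the line through A parallel to JY meets line LU ⇒ V = (-1, -3)
V = L + t·(U−L) with t = 5, so LV:VU = t:(1−t) = 5:-4

LV:VU = -5/4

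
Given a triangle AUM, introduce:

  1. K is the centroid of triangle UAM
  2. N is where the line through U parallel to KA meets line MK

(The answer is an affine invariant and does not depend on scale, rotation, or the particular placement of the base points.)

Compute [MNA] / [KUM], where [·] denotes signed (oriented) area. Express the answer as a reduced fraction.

[MNA]:[KUM] = -2

Choose coordinates A = (0, 0), U = (1, 0), M = (0, 1).
1. K is the centroid of triangle UAM ⇒ K = (1/3, 1/3)
2. N is where the line through U parallel to KA meets line MK ⇒ N = (2/3, -1/3)
2·[MNA] = -2/3, 2·[KUM] = 1/3
[MNA]:[KUM] = -2/3:1/3 = -2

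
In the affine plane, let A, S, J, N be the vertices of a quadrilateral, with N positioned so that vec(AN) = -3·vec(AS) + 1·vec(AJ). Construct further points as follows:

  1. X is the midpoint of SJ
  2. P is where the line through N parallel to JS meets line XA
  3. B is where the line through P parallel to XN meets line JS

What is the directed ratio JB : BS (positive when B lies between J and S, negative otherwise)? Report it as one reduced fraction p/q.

JB:BS = -5/3

Assign A = (0, 0), S = (1, 0), J = (0, 1), N = (-3, 1) — the answer is frame-independent, so this choice is without loss of generality.
1. X is the midpoint of SJ ⇒ X = (1/2, 1/2)
2. P is where the line through N parallel to JS meets line XA ⇒ P = (-1, -1)
3. B is where the line through P parallel to XN meets line JS ⇒ B = (5/2, -3/2)
B = J + t·(S−J) with t = 5/2, so JB:BS = t:(1−t) = 5/2:-3/2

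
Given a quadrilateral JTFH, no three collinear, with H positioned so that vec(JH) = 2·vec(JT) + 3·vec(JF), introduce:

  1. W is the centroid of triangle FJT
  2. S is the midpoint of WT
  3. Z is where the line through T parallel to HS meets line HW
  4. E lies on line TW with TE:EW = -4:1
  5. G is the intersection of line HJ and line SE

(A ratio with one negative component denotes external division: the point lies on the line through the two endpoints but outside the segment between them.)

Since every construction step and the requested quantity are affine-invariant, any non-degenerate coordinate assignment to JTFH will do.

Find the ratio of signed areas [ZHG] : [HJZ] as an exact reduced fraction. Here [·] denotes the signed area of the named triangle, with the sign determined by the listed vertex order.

[ZHG]:[HJZ] = 7/8

Work in coordinates with J = (0, 0), T = (1, 0), F = (0, 1), H = (2, 3).
1. W is the centroid of triangle FJT ⇒ W = (1/3, 1/3)
2. S is the midpoint of WT ⇒ S = (2/3, 1/6)
3. Z is where the line through T parallel to HS meets line HW ⇒ Z = (11/3, 17/3)
4. E lies on line TW with TE:EW = -4:1 ⇒ E = (1/9, 4/9)
5. G is the intersection of line HJ and line SE ⇒ G = (1/4, 3/8)
2·[ZHG] = -7/24, 2·[HJZ] = -1/3
[ZHG]:[HJZ] = -7/24:-1/3 = 7/8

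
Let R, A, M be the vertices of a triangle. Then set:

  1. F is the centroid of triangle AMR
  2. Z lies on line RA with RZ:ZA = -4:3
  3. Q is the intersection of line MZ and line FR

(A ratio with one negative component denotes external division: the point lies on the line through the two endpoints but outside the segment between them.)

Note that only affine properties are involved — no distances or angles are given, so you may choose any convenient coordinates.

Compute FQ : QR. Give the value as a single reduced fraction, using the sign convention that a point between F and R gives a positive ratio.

FQ:QR = -7/12

Work in coordinates with R = (0, 0), A = (1, 0), M = (0, 1).
1. F is the centroid of triangle AMR ⇒ F = (1/3, 1/3)
2. Z lies on line RA with RZ:ZA = -4:3 ⇒ Z = (4, 0)
3. Q is the intersection of line MZ and line FR ⇒ Q = (4/5, 4/5)
Q = F + t·(R−F) with t = -7/5, so FQ:QR = t:(1−t) = -7/5:12/5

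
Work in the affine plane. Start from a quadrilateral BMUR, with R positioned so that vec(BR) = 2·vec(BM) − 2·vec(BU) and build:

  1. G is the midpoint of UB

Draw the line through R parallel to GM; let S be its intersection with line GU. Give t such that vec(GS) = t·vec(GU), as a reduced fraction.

Set B = (0, 0), M = (1, 0), U = (0, 1), R = (2, -2); any affine frame gives the same invariant.
1. G is the midpoint of UB ⇒ G = (0, 1/2)
through R parallel to GM: direction (1, -1/2); meets GU at S = (0, -1)
S = G + t·(U−G) with t = -3

t = -3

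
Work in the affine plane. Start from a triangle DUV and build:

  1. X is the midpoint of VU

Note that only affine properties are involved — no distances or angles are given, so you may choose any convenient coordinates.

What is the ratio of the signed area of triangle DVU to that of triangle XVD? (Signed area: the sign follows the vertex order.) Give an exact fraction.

[DVU]:[XVD] = -2

Work in coordinates with D = (0, 0), U = (1, 0), V = (0, 1).
1. X is the midpoint of VU ⇒ X = (1/2, 1/2)
2·[DVU] = -1, 2·[XVD] = 1/2
[DVU]:[XVD] = -1:1/2 = -2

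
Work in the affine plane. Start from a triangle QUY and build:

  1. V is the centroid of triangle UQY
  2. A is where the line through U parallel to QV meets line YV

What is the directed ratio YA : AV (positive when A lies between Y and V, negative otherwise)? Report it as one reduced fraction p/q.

YA:AV = -2

Set Q = (0, 0), U = (1, 0), Y = (0, 1); any affine frame gives the same invariant.
1. V is the centroid of triangle UQY ⇒ V = (1/3, 1/3)
2. A is where the line through U parallel to QV meets line YV ⇒ A = (2/3, -1/3)
A = Y + t·(V−Y) with t = 2, so YA:AV = t:(1−t) = 2:-1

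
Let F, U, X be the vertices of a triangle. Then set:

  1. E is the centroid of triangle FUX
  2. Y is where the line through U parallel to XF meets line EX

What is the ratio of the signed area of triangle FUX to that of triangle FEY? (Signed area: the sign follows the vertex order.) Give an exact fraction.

[FUX]:[FEY] = -3/2

Set F = (0, 0), U = (1, 0), X = (0, 1); any affine frame gives the same invariant.
1. E is the centroid of triangle FUX ⇒ E = (1/3, 1/3)
2. Y is where the line through U parallel to XF meets line EX ⇒ Y = (1, -1)
2·[FUX] = 1, 2·[FEY] = -2/3
[FUX]:[FEY] = 1:-2/3 = -3/2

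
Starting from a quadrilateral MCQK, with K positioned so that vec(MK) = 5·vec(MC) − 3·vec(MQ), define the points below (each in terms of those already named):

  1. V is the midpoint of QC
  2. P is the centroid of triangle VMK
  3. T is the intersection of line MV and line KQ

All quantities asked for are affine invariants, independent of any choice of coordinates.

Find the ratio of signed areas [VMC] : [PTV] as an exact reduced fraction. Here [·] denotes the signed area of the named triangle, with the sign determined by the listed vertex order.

[VMC]:[PTV] = 27/8

Choose coordinates M = (0, 0), C = (1, 0), Q = (0, 1), K = (5, -3).
1. V is the midpoint of QC ⇒ V = (1/2, 1/2)
2. P is the centroid of triangle VMK ⇒ P = (11/6, -5/6)
3. T is the intersection of line MV and line KQ ⇒ T = (5/9, 5/9)
2·[VMC] = 1/2, 2·[PTV] = 4/27
[VMC]:[PTV] = 1/2:4/27 = 27/8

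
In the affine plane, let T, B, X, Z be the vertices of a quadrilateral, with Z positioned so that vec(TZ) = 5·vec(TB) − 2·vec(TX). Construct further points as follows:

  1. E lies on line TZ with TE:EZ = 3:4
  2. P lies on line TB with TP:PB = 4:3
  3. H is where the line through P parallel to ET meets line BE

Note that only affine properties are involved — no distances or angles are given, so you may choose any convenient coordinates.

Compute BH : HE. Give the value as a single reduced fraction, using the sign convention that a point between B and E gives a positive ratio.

Set T = (0, 0), B = (1, 0), X = (0, 1), Z = (5, -2); any affine frame gives the same invariant.
1. E lies on line TZ with TE:EZ = 3:4 ⇒ E = (15/7, -6/7)
2. P lies on line TB with TP:PB = 4:3 ⇒ P = (4/7, 0)
3. H is where the line through P parallel to ET meets line BE ⇒ H = (73/49, -18/49)
H = B + t·(E−B) with t = 3/7, so BH:HE = t:(1−t) = 3/7:4/7

BH:HE = 3/4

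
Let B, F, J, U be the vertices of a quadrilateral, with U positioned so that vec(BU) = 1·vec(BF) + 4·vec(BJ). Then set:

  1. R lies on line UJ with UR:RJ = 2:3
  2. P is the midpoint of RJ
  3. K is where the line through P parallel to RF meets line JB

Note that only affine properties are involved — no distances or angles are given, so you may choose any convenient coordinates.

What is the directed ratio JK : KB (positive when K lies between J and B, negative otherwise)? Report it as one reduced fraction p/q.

Work in coordinates with B = (0, 0), F = (1, 0), J = (0, 1), U = (1, 4).
1. R lies on line UJ with UR:RJ = 2:3 ⇒ R = (3/5, 14/5)
2. P is the midpoint of RJ ⇒ P = (3/10, 19/10)
3. K is where the line through P parallel to RF meets line JB ⇒ K = (0, 4)
K = J + t·(B−J) with t = -3, so JK:KB = t:(1−t) = -3:4

JK:KB = -3/4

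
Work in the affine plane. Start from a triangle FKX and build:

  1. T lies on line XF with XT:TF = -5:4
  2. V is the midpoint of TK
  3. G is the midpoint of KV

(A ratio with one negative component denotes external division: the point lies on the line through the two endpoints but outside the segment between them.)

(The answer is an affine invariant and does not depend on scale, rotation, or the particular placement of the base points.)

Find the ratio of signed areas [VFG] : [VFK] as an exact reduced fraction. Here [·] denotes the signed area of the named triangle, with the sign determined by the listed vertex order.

Assign F = (0, 0), K = (1, 0), X = (0, 1) — the answer is frame-independent, so this choice is without loss of generality.
1. T lies on line XF with XT:TF = -5:4 ⇒ T = (0, -4)
2. V is the midpoint of TK ⇒ V = (1/2, -2)
3. G is the midpoint of KV ⇒ G = (3/4, -1)
2·[VFG] = -1, 2·[VFK] = -2
[VFG]:[VFK] = -1:-2 = 1/2

[VFG]:[VFK] = 1/2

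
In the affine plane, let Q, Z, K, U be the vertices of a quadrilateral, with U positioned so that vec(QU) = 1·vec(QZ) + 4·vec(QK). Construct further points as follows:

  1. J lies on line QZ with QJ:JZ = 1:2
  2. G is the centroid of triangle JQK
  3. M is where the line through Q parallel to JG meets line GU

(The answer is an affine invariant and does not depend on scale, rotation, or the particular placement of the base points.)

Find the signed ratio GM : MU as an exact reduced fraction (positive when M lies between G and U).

Assign Q = (0, 0), Z = (1, 0), K = (0, 1), U = (1, 4) — the answer is frame-independent, so this choice is without loss of generality.
1. J lies on line QZ with QJ:JZ = 1:2 ⇒ J = (1/3, 0)
2. G is the centroid of triangle JQK ⇒ G = (1/9, 1/3)
3. M is where the line through Q parallel to JG meets line GU ⇒ M = (1/45, -1/30)
M = G + t·(U−G) with t = -1/10, so GM:MU = t:(1−t) = -1/10:11/10

GM:MU = -1/11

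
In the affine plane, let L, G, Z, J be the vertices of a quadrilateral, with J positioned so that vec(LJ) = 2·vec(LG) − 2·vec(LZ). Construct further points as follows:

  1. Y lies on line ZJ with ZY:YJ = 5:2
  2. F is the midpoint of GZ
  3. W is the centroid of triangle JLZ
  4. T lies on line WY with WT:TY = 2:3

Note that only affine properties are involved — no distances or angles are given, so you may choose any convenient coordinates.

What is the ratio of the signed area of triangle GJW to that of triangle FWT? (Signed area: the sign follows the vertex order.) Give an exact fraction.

[GJW]:[FWT] = -5

Choose coordinates L = (0, 0), G = (1, 0), Z = (0, 1), J = (2, -2).
1. Y lies on line ZJ with ZY:YJ = 5:2 ⇒ Y = (10/7, -8/7)
2. F is the midpoint of GZ ⇒ F = (1/2, 1/2)
3. W is the centroid of triangle JLZ ⇒ W = (2/3, -1/3)
4. T lies on line WY with WT:TY = 2:3 ⇒ T = (34/35, -23/35)
2·[GJW] = -1, 2·[FWT] = 1/5
[GJW]:[FWT] = -1:1/5 = -5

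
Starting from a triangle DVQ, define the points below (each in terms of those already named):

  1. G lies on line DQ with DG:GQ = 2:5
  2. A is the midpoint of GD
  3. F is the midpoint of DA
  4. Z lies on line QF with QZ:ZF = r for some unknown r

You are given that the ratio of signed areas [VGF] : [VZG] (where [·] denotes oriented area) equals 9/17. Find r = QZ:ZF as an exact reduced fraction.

Choose coordinates D = (0, 0), V = (1, 0), Q = (0, 1).
1. G lies on line DQ with DG:GQ = 2:5 ⇒ G = (0, 2/7)
2. A is the midpoint of GD ⇒ A = (0, 1/7)
3. F is the midpoint of DA ⇒ F = (0, 1/14)
4. With QZ:ZF = r, write λ = r/(r+1) so Z = Q + λ·(F−Q); Z is affine-linear in λ
Every point depending on Z is an affine combination of Z and λ-independent points, so each such coordinate is linear in λ; the λ² term in each signed area is a multiple of (F−Q)×(F−Q) = 0, so 2·[VGF] and 2·[VZG] are each linear in λ. Evaluating at λ=0 and λ=1:
  2·[VGF] = 3/14,   2·[VZG] = -13/14·λ + 5/7
So [VGF]:[VZG] = (3/14) / (-13/14·λ + 5/7). Setting this equal to 9/17:
  3/14 = 9/17·(-13/14·λ + 5/7)  ⇒  λ = 1/3
Then r = λ/(1−λ) = (1/3)/(2/3) = 1/2. Check: with r = 1/2, Z = (0, 29/42) and [VGF]:[VZG] = 9/17 as required.

r = 1/2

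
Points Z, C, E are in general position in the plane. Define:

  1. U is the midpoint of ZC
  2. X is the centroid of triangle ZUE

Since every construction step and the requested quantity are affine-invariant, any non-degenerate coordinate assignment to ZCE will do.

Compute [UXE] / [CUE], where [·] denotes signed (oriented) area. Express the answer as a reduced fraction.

Work in coordinates with Z = (0, 0), C = (1, 0), E = (0, 1).
1. U is the midpoint of ZC ⇒ U = (1/2, 0)
2. X is the centroid of triangle ZUE ⇒ X = (1/6, 1/3)
2·[UXE] = -1/6, 2·[CUE] = -1/2
[UXE]:[CUE] = -1/6:-1/2 = 1/3

[UXE]:[CUE] = 1/3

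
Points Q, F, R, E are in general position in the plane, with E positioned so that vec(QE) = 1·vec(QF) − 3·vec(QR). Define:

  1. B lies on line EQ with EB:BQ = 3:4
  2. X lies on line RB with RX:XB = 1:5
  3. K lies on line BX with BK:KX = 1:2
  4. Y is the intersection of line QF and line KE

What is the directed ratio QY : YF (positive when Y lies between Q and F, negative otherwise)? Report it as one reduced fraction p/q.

QY:YF = 35/222

Choose coordinates Q = (0, 0), F = (1, 0), R = (0, 1), E = (1, -3).
1. B lies on line EQ with EB:BQ = 3:4 ⇒ B = (4/7, -12/7)
2. X lies on line RB with RX:XB = 1:5 ⇒ X = (2/21, 23/42)
3. K lies on line BX with BK:KX = 1:2 ⇒ K = (26/63, -121/126)
4. Y is the intersection of line QF and line KE ⇒ Y = (35/257, 0)
Y = Q + t·(F−Q) with t = 35/257, so QY:YF = t:(1−t) = 35/257:222/257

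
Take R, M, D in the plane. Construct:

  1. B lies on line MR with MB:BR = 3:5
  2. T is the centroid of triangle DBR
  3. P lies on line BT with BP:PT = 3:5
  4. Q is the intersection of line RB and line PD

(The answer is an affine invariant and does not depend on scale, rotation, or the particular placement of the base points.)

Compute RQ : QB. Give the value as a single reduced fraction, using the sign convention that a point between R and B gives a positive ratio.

Choose coordinates R = (0, 0), M = (1, 0), D = (0, 1).
1. B lies on line MR with MB:BR = 3:5 ⇒ B = (5/8, 0)
2. T is the centroid of triangle DBR ⇒ T = (5/24, 1/3)
3. P lies on line BT with BP:PT = 3:5 ⇒ P = (15/32, 1/8)
4. Q is the intersection of line RB and line PD ⇒ Q = (15/28, 0)
Q = R + t·(B−R) with t = 6/7, so RQ:QB = t:(1−t) = 6/7:1/7

RQ:QB = 6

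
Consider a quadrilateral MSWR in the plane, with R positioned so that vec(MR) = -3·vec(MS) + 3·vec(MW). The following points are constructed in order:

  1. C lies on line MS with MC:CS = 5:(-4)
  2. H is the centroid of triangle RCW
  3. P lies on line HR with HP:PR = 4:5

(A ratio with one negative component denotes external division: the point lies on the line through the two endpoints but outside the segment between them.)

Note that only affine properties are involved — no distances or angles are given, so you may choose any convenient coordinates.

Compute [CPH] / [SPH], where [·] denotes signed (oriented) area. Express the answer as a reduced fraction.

Assign M = (0, 0), S = (1, 0), W = (0, 1), R = (-3, 3) — the answer is frame-independent, so this choice is without loss of generality.
1. C lies on line MS with MC:CS = 5:(-4) ⇒ C = (5, 0)
2. H is the centroid of triangle RCW ⇒ H = (2/3, 4/3)
3. P lies on line HR with HP:PR = 4:5 ⇒ P = (-26/27, 56/27)
2·[CPH] = 28/27, 2·[SPH] = -52/27
[CPH]:[SPH] = 28/27:-52/27 = -7/13

[CPH]:[SPH] = -7/13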